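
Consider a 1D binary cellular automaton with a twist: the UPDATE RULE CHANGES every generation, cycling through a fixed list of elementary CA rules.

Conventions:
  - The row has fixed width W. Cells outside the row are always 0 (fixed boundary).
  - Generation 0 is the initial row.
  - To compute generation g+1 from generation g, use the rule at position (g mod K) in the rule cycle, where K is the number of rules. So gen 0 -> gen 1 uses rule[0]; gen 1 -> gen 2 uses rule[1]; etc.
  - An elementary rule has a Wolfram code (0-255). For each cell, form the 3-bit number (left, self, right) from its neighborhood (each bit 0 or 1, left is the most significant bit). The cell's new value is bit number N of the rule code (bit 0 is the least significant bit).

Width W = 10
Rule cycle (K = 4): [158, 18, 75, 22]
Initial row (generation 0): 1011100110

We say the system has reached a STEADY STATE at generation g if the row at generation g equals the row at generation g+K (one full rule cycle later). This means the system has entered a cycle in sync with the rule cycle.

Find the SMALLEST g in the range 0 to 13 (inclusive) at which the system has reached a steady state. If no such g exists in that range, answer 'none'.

Gen 0: 1011100110
Gen 1 (rule 158): 1011011101
Gen 2 (rule 18): 0000000000
Gen 3 (rule 75): 1111111111
Gen 4 (rule 22): 0000000000
Gen 5 (rule 158): 0000000000
Gen 6 (rule 18): 0000000000
Gen 7 (rule 75): 1111111111
Gen 8 (rule 22): 0000000000
Gen 9 (rule 158): 0000000000
Gen 10 (rule 18): 0000000000
Gen 11 (rule 75): 1111111111
Gen 12 (rule 22): 0000000000
Gen 13 (rule 158): 0000000000
Gen 14 (rule 18): 0000000000
Gen 15 (rule 75): 1111111111
Gen 16 (rule 22): 0000000000
Gen 17 (rule 158): 0000000000

Answer: 2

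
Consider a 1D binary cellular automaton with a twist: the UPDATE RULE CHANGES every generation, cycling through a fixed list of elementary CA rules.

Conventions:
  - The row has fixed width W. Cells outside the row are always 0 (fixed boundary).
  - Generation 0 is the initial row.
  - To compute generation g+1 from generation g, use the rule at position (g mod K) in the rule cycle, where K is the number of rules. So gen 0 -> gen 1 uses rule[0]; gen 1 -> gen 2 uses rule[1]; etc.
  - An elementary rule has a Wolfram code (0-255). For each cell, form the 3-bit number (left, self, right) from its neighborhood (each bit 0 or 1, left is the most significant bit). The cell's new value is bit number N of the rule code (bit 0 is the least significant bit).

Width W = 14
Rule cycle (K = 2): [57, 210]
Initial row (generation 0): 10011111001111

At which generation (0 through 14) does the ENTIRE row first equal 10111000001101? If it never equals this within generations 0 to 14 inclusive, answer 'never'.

Gen 0: 10011111001111
Gen 1 (rule 57): 01010000101000
Gen 2 (rule 210): 10001001000100
Gen 3 (rule 57): 01100100110011
Gen 4 (rule 210): 10111011011101
Gen 5 (rule 57): 01100110110010
Gen 6 (rule 210): 10111010011101
Gen 7 (rule 57): 01100101010010
Gen 8 (rule 210): 10111000001101
Gen 9 (rule 57): 01100111101010
Gen 10 (rule 210): 10111011100001
Gen 11 (rule 57): 01100110011100
Gen 12 (rule 210): 10111011101110
Gen 13 (rule 57): 01100110011001
Gen 14 (rule 210): 10111011101110

Answer: 8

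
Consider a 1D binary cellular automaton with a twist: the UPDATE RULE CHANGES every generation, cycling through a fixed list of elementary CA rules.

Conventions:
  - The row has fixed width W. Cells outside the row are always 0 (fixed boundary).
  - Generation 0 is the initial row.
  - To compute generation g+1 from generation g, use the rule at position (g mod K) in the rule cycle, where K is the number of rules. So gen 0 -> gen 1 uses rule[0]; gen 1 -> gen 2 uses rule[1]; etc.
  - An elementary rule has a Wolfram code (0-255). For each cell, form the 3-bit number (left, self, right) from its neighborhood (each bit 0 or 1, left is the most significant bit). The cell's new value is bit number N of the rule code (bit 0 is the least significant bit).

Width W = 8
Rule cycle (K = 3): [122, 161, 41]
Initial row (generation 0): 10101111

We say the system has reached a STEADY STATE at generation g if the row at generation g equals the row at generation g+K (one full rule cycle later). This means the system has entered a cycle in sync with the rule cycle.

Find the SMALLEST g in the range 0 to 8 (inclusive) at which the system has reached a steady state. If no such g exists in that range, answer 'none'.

Answer: 1

Derivation:
Gen 0: 10101111
Gen 1 (rule 122): 01011001
Gen 2 (rule 161): 00100000
Gen 3 (rule 41): 10001111
Gen 4 (rule 122): 01011001
Gen 5 (rule 161): 00100000
Gen 6 (rule 41): 10001111
Gen 7 (rule 122): 01011001
Gen 8 (rule 161): 00100000
Gen 9 (rule 41): 10001111
Gen 10 (rule 122): 01011001
Gen 11 (rule 161): 00100000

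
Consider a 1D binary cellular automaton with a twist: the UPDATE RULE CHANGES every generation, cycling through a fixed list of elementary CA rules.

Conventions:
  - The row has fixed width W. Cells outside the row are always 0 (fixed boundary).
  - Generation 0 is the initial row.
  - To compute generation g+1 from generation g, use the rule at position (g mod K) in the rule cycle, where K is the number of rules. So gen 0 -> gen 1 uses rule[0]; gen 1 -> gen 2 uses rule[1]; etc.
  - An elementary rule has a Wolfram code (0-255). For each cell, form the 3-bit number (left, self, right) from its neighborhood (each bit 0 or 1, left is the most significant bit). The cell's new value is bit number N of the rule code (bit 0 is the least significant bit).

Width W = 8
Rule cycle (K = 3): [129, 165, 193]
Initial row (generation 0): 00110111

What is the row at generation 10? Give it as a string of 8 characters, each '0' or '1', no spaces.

Gen 0: 00110111
Gen 1 (rule 129): 10000010
Gen 2 (rule 165): 10111010
Gen 3 (rule 193): 00011000
Gen 4 (rule 129): 11000011
Gen 5 (rule 165): 00011000
Gen 6 (rule 193): 11001011
Gen 7 (rule 129): 00000000
Gen 8 (rule 165): 11111111
Gen 9 (rule 193): 01111111
Gen 10 (rule 129): 00111110

Answer: 00111110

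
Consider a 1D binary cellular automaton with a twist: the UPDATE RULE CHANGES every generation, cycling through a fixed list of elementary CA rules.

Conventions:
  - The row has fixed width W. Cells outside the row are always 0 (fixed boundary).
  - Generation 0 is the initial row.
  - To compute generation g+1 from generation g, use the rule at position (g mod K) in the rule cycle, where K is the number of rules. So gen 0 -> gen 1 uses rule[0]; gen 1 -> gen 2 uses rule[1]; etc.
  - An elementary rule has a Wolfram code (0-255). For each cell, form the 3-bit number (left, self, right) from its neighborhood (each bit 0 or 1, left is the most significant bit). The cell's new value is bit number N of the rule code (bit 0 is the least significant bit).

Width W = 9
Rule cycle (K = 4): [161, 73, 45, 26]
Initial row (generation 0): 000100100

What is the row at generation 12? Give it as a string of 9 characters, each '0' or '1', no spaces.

Gen 0: 000100100
Gen 1 (rule 161): 110000001
Gen 2 (rule 73): 110111100
Gen 3 (rule 45): 101100001
Gen 4 (rule 26): 001010010
Gen 5 (rule 161): 100100000
Gen 6 (rule 73): 000001111
Gen 7 (rule 45): 111101000
Gen 8 (rule 26): 100000100
Gen 9 (rule 161): 001110001
Gen 10 (rule 73): 101010100
Gen 11 (rule 45): 111111101
Gen 12 (rule 26): 100000000

Answer: 100000000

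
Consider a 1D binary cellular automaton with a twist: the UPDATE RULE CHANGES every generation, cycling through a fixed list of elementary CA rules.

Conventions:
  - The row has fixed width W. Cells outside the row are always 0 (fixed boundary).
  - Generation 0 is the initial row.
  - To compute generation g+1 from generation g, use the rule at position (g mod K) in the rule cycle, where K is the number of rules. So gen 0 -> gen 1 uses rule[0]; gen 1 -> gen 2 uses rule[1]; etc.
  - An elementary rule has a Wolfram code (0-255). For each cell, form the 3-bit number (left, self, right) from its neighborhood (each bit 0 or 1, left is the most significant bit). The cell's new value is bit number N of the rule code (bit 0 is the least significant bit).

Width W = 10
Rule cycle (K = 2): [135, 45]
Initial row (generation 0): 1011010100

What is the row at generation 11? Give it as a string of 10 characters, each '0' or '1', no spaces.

Answer: 1101010111

Derivation:
Gen 0: 1011010100
Gen 1 (rule 135): 1000010101
Gen 2 (rule 45): 1011011111
Gen 3 (rule 135): 1000001110
Gen 4 (rule 45): 1011101000
Gen 5 (rule 135): 1001001011
Gen 6 (rule 45): 1001001110
Gen 7 (rule 135): 1011010100
Gen 8 (rule 45): 1110111101
Gen 9 (rule 135): 0100011001
Gen 10 (rule 45): 0101010001
Gen 11 (rule 135): 1101010111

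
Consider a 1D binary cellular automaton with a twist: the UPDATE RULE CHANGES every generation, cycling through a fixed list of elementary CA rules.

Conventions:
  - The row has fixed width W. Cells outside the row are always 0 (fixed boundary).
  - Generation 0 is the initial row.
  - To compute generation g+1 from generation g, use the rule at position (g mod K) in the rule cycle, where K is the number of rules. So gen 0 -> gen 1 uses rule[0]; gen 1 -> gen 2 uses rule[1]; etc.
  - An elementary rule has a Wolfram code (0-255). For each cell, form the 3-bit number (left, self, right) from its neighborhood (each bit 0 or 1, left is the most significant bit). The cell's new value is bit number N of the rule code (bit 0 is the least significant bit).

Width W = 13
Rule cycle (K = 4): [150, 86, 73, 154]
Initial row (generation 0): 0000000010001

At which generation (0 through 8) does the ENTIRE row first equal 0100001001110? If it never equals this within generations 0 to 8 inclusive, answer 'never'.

Gen 0: 0000000010001
Gen 1 (rule 150): 0000000111011
Gen 2 (rule 86): 0000001001001
Gen 3 (rule 73): 1111100000000
Gen 4 (rule 154): 1111010000000
Gen 5 (rule 150): 0110011000000
Gen 6 (rule 86): 1011101100000
Gen 7 (rule 73): 0010101101111
Gen 8 (rule 154): 0100001001110

Answer: 8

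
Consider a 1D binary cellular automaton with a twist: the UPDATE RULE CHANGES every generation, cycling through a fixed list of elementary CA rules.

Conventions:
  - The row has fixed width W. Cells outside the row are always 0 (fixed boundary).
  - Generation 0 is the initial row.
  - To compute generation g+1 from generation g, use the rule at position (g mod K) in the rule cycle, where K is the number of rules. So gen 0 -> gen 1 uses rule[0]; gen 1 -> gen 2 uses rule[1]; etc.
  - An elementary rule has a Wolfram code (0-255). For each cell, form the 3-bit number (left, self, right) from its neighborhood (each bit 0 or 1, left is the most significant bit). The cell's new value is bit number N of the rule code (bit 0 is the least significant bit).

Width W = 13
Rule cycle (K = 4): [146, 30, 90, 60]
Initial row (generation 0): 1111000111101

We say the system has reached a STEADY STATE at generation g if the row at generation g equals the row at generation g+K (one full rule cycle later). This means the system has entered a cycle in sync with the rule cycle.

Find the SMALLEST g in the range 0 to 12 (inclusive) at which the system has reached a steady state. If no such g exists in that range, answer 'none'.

Answer: none

Derivation:
Gen 0: 1111000111101
Gen 1 (rule 146): 0110101011000
Gen 2 (rule 30): 1100101010100
Gen 3 (rule 90): 1111000000010
Gen 4 (rule 60): 1000100000011
Gen 5 (rule 146): 0101010000100
Gen 6 (rule 30): 1101011001110
Gen 7 (rule 90): 1100011111011
Gen 8 (rule 60): 1010010000110
Gen 9 (rule 146): 0001101001001
Gen 10 (rule 30): 0011001111111
Gen 11 (rule 90): 0111111000001
Gen 12 (rule 60): 0100000100001
Gen 13 (rule 146): 1010001010010
Gen 14 (rule 30): 1011011011111
Gen 15 (rule 90): 0011011010001
Gen 16 (rule 60): 0010110111001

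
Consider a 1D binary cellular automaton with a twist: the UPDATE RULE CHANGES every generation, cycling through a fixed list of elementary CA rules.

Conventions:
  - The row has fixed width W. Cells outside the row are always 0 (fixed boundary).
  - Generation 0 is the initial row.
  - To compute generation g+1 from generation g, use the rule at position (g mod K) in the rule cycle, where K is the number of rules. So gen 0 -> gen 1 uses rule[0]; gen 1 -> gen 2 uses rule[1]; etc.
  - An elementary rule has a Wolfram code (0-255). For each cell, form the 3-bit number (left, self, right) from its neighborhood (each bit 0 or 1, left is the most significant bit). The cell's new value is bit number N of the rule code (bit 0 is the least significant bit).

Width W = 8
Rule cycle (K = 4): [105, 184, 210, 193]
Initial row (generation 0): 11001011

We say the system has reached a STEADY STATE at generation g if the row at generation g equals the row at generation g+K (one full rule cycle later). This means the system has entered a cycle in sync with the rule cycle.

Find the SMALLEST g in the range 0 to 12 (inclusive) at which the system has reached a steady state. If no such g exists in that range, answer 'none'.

Gen 0: 11001011
Gen 1 (rule 105): 11000111
Gen 2 (rule 184): 10100110
Gen 3 (rule 210): 00011011
Gen 4 (rule 193): 11001001
Gen 5 (rule 105): 11000000
Gen 6 (rule 184): 10100000
Gen 7 (rule 210): 00010000
Gen 8 (rule 193): 11000111
Gen 9 (rule 105): 11010101
Gen 10 (rule 184): 10101010
Gen 11 (rule 210): 00000001
Gen 12 (rule 193): 11111100
Gen 13 (rule 105): 10000101
Gen 14 (rule 184): 01000010
Gen 15 (rule 210): 10100101
Gen 16 (rule 193): 00000000

Answer: none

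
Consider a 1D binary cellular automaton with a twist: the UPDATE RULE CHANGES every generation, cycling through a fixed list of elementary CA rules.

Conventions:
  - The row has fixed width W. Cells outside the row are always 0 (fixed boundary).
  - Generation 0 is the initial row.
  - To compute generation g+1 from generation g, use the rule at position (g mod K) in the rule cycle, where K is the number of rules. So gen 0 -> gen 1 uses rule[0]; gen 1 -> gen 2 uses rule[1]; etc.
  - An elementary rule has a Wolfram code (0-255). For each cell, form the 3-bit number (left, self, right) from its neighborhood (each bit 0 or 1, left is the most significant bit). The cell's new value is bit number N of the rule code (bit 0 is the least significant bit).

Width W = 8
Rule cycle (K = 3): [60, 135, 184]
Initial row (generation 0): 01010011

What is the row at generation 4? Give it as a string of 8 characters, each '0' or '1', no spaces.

Gen 0: 01010011
Gen 1 (rule 60): 01111010
Gen 2 (rule 135): 10110010
Gen 3 (rule 184): 01101001
Gen 4 (rule 60): 01011101

Answer: 01011101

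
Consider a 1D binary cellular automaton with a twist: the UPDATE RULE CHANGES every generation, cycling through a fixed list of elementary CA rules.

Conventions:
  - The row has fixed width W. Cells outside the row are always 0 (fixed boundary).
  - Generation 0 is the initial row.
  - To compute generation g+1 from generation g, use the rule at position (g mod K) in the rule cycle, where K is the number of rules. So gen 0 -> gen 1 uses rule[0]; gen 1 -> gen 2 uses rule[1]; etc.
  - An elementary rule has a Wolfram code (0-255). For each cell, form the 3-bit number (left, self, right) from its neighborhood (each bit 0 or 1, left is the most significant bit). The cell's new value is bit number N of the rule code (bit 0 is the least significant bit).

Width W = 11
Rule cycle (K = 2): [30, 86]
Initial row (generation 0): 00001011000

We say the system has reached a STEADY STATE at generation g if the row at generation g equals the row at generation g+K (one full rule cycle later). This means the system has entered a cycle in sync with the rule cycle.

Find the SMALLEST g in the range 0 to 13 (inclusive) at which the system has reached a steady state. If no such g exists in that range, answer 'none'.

Gen 0: 00001011000
Gen 1 (rule 30): 00011010100
Gen 2 (rule 86): 00101010110
Gen 3 (rule 30): 01101010101
Gen 4 (rule 86): 10101010101
Gen 5 (rule 30): 10101010101
Gen 6 (rule 86): 10101010101
Gen 7 (rule 30): 10101010101
Gen 8 (rule 86): 10101010101
Gen 9 (rule 30): 10101010101
Gen 10 (rule 86): 10101010101
Gen 11 (rule 30): 10101010101
Gen 12 (rule 86): 10101010101
Gen 13 (rule 30): 10101010101
Gen 14 (rule 86): 10101010101
Gen 15 (rule 30): 10101010101

Answer: 4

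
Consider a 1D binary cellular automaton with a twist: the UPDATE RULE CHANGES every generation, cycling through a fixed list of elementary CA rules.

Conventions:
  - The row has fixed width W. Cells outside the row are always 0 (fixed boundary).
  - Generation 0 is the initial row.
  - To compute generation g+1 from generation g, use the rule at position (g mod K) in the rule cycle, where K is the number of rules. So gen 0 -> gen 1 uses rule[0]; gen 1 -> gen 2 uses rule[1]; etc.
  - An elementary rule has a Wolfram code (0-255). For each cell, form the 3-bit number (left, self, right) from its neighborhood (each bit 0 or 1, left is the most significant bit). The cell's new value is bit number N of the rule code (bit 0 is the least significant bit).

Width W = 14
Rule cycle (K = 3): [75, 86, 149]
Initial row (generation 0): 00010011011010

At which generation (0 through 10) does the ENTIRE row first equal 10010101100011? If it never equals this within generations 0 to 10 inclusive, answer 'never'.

Answer: 3

Derivation:
Gen 0: 00010011011010
Gen 1 (rule 75): 11100111011000
Gen 2 (rule 86): 00111001001100
Gen 3 (rule 149): 10010101100011
Gen 4 (rule 75): 00100001101111
Gen 5 (rule 86): 01110010100001
Gen 6 (rule 149): 00101010111101
Gen 7 (rule 75): 11000000100100
Gen 8 (rule 86): 01100001111110
Gen 9 (rule 149): 00011100111101
Gen 10 (rule 75): 11110101100100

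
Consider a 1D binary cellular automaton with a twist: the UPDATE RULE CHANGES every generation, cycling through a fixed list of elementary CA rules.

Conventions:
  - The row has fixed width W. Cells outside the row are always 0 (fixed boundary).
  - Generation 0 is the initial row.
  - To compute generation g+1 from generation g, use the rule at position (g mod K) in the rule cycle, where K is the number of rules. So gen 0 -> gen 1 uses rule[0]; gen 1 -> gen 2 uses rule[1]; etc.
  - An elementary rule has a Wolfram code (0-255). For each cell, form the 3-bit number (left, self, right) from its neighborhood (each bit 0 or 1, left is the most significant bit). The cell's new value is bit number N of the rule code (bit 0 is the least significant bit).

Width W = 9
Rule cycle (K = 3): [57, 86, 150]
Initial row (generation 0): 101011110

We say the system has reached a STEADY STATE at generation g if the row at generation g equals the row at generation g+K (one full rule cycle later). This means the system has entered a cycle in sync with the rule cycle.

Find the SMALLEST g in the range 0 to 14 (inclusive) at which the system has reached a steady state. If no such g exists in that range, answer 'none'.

Gen 0: 101011110
Gen 1 (rule 57): 010110001
Gen 2 (rule 86): 110011011
Gen 3 (rule 150): 001100000
Gen 4 (rule 57): 101011111
Gen 5 (rule 86): 101000001
Gen 6 (rule 150): 101100011
Gen 7 (rule 57): 011011010
Gen 8 (rule 86): 101001011
Gen 9 (rule 150): 101111000
Gen 10 (rule 57): 011000111
Gen 11 (rule 86): 101101001
Gen 12 (rule 150): 100001111
Gen 13 (rule 57): 011101000
Gen 14 (rule 86): 100101100
Gen 15 (rule 150): 111100010
Gen 16 (rule 57): 100011001
Gen 17 (rule 86): 110101111

Answer: none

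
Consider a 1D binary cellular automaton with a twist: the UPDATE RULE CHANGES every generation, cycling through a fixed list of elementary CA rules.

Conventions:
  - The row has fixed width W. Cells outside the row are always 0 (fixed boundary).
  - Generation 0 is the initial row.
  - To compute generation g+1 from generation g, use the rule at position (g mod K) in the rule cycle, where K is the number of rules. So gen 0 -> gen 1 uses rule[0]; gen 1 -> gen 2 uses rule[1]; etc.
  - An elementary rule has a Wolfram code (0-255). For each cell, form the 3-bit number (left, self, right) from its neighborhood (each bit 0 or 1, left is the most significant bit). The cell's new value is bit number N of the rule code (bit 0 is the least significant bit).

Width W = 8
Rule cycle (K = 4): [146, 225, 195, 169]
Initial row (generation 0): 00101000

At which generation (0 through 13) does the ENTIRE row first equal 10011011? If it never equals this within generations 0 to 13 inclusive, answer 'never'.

Answer: never

Derivation:
Gen 0: 00101000
Gen 1 (rule 146): 01000100
Gen 2 (rule 225): 00010001
Gen 3 (rule 195): 11100110
Gen 4 (rule 169): 11000100
Gen 5 (rule 146): 00101010
Gen 6 (rule 225): 10010100
Gen 7 (rule 195): 00100001
Gen 8 (rule 169): 10001100
Gen 9 (rule 146): 01010010
Gen 10 (rule 225): 00100000
Gen 11 (rule 195): 11001111
Gen 12 (rule 169): 10001110
Gen 13 (rule 146): 01010101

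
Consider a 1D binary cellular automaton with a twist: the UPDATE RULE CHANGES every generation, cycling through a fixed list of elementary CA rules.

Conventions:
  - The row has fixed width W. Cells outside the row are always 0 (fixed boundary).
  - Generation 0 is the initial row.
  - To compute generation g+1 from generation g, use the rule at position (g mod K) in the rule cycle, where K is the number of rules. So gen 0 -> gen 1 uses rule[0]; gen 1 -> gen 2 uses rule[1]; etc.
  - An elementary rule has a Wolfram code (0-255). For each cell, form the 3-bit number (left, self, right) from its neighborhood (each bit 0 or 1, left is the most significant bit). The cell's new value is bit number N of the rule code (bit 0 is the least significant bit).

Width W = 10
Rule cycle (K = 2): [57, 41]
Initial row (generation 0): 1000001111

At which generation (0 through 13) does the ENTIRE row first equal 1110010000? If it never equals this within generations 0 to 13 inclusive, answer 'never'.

Gen 0: 1000001111
Gen 1 (rule 57): 0111101000
Gen 2 (rule 41): 0100010011
Gen 3 (rule 57): 0011001010
Gen 4 (rule 41): 1010000100
Gen 5 (rule 57): 0101110011
Gen 6 (rule 41): 0011000010
Gen 7 (rule 57): 1010111001
Gen 8 (rule 41): 0101100000
Gen 9 (rule 57): 0011011111
Gen 10 (rule 41): 1010110000
Gen 11 (rule 57): 0101101111
Gen 12 (rule 41): 0011011000
Gen 13 (rule 57): 1010110111

Answer: never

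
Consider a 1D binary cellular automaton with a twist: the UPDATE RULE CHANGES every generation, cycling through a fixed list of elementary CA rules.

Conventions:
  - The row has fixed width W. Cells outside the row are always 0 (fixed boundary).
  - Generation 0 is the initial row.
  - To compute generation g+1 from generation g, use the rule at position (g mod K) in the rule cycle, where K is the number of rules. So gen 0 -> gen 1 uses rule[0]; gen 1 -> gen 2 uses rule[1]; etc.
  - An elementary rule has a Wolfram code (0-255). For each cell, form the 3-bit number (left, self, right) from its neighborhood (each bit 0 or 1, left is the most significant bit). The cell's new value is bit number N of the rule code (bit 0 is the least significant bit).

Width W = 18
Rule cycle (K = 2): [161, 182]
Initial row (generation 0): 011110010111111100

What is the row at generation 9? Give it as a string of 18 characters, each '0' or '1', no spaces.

Answer: 000001111010101010

Derivation:
Gen 0: 011110010111111100
Gen 1 (rule 161): 001100001011111001
Gen 2 (rule 182): 010010011101110111
Gen 3 (rule 161): 000000001010101010
Gen 4 (rule 182): 000000011111111111
Gen 5 (rule 161): 111111001111111110
Gen 6 (rule 182): 011110110111111101
Gen 7 (rule 161): 001101001011111010
Gen 8 (rule 182): 010011111101110111
Gen 9 (rule 161): 000001111010101010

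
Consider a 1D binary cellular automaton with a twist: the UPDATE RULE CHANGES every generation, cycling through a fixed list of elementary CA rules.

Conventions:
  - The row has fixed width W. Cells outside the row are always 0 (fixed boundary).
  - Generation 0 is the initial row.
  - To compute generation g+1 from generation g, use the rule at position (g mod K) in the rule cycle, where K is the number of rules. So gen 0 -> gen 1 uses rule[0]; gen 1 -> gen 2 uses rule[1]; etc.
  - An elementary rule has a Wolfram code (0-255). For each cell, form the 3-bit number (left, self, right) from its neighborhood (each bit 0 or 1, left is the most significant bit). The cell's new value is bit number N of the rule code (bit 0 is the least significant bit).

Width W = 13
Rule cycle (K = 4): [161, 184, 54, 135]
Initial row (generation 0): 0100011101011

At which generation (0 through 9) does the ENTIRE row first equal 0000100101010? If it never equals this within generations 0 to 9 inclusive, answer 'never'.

Gen 0: 0100011101011
Gen 1 (rule 161): 0001001010100
Gen 2 (rule 184): 0000100101010
Gen 3 (rule 54): 0001111111111
Gen 4 (rule 135): 1110111111110
Gen 5 (rule 161): 0101011111100
Gen 6 (rule 184): 0010111111010
Gen 7 (rule 54): 0111000000111
Gen 8 (rule 135): 1010011111010
Gen 9 (rule 161): 0100001110100

Answer: 2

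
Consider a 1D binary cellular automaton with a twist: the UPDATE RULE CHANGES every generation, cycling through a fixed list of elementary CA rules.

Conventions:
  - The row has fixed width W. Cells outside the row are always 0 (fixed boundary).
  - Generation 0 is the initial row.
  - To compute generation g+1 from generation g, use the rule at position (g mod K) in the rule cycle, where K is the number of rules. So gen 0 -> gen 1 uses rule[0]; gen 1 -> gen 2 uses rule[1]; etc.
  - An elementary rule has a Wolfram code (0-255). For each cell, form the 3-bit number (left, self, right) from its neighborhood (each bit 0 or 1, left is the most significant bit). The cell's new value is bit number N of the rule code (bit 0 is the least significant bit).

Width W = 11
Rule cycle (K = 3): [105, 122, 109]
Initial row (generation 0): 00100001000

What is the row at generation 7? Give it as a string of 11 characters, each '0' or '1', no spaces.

Answer: 10000001000

Derivation:
Gen 0: 00100001000
Gen 1 (rule 105): 10001100011
Gen 2 (rule 122): 01011110111
Gen 3 (rule 109): 01110011101
Gen 4 (rule 105): 01010010110
Gen 5 (rule 122): 10101101111
Gen 6 (rule 109): 11111111001
Gen 7 (rule 105): 10000001000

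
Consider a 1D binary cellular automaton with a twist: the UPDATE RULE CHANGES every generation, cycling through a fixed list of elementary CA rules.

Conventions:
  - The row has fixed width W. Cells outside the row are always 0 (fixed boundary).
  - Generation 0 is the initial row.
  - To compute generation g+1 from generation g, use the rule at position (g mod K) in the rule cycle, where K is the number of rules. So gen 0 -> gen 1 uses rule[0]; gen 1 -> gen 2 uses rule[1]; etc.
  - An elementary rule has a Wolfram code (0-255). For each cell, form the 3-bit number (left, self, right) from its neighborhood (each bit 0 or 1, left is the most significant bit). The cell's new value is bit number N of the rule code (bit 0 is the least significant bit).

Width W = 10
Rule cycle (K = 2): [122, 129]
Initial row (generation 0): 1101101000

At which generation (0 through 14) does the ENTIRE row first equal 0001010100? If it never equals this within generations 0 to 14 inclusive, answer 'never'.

Gen 0: 1101101000
Gen 1 (rule 122): 1111110100
Gen 2 (rule 129): 0111100001
Gen 3 (rule 122): 1100110010
Gen 4 (rule 129): 0000000000
Gen 5 (rule 122): 0000000000
Gen 6 (rule 129): 1111111111
Gen 7 (rule 122): 1000000001
Gen 8 (rule 129): 0011111100
Gen 9 (rule 122): 0110000110
Gen 10 (rule 129): 0000110000
Gen 11 (rule 122): 0001111000
Gen 12 (rule 129): 1100110011
Gen 13 (rule 122): 1111111111
Gen 14 (rule 129): 0111111110

Answer: never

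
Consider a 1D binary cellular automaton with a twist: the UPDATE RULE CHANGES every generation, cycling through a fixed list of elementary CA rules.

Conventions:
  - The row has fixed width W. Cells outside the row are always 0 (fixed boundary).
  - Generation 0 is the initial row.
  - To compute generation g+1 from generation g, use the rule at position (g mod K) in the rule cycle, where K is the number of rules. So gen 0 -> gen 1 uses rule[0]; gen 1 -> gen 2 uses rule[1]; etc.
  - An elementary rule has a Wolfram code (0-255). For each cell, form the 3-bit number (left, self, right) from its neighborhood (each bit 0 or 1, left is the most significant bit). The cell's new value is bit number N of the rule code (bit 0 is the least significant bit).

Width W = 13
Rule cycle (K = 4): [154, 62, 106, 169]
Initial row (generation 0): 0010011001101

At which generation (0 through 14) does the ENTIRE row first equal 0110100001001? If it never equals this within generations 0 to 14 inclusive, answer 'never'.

Answer: never

Derivation:
Gen 0: 0010011001101
Gen 1 (rule 154): 0101110111000
Gen 2 (rule 62): 1111001100100
Gen 3 (rule 106): 1001011101000
Gen 4 (rule 169): 0000111010011
Gen 5 (rule 154): 0001110001110
Gen 6 (rule 62): 0011001011001
Gen 7 (rule 106): 0111010111010
Gen 8 (rule 169): 0110101110100
Gen 9 (rule 154): 1100001100010
Gen 10 (rule 62): 1010011010111
Gen 11 (rule 106): 0100111101101
Gen 12 (rule 169): 0000111011010
Gen 13 (rule 154): 0001110010001
Gen 14 (rule 62): 0011001111011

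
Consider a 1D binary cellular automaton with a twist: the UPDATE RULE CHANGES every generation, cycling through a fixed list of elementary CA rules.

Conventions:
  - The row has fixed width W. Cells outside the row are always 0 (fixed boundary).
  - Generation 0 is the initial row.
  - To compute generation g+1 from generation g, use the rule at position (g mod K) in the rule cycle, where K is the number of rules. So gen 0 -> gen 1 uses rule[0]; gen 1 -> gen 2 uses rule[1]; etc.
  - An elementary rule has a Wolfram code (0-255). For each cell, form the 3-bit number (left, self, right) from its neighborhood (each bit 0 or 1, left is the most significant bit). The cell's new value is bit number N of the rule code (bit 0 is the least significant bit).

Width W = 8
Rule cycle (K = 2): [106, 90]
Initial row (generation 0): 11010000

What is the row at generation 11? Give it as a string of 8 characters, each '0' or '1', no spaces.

Gen 0: 11010000
Gen 1 (rule 106): 11100000
Gen 2 (rule 90): 10110000
Gen 3 (rule 106): 01110000
Gen 4 (rule 90): 11011000
Gen 5 (rule 106): 11111000
Gen 6 (rule 90): 10001100
Gen 7 (rule 106): 00011100
Gen 8 (rule 90): 00110110
Gen 9 (rule 106): 01111110
Gen 10 (rule 90): 11000011
Gen 11 (rule 106): 11000111

Answer: 11000111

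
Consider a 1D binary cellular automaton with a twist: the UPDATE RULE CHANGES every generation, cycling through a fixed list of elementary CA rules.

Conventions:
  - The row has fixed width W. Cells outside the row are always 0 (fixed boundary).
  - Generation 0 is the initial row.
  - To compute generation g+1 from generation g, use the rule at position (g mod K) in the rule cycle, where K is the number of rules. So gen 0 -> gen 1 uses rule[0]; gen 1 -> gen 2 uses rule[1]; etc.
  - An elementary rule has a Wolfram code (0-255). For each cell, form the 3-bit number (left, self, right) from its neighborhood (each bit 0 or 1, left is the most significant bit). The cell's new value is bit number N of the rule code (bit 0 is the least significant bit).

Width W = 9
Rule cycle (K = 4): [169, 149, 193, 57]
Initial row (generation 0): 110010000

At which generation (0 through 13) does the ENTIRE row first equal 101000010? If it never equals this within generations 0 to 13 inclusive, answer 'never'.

Answer: never

Derivation:
Gen 0: 110010000
Gen 1 (rule 169): 100000111
Gen 2 (rule 149): 111110010
Gen 3 (rule 193): 011110000
Gen 4 (rule 57): 010001111
Gen 5 (rule 169): 000101110
Gen 6 (rule 149): 110100101
Gen 7 (rule 193): 010000000
Gen 8 (rule 57): 001111111
Gen 9 (rule 169): 101111110
Gen 10 (rule 149): 100111101
Gen 11 (rule 193): 000011100
Gen 12 (rule 57): 111010011
Gen 13 (rule 169): 110100010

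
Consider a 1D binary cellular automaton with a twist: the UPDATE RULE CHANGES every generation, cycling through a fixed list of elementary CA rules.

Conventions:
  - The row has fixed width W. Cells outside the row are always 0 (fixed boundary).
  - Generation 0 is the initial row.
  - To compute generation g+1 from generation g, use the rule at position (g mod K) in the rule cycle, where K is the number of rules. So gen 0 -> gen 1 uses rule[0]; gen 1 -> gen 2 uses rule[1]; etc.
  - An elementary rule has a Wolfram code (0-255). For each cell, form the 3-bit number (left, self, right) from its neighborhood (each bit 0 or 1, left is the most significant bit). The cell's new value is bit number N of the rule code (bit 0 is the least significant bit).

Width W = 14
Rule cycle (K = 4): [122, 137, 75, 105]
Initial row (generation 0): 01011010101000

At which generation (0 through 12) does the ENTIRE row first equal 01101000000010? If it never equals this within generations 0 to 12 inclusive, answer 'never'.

Answer: never

Derivation:
Gen 0: 01011010101000
Gen 1 (rule 122): 10111101010100
Gen 2 (rule 137): 00111000000001
Gen 3 (rule 75): 11101011111110
Gen 4 (rule 105): 10110110000010
Gen 5 (rule 122): 01111111000101
Gen 6 (rule 137): 01111110010000
Gen 7 (rule 75): 11000010100111
Gen 8 (rule 105): 11011001000101
Gen 9 (rule 122): 11111110101010
Gen 10 (rule 137): 11111100000000
Gen 11 (rule 75): 10000101111111
Gen 12 (rule 105): 00110011000001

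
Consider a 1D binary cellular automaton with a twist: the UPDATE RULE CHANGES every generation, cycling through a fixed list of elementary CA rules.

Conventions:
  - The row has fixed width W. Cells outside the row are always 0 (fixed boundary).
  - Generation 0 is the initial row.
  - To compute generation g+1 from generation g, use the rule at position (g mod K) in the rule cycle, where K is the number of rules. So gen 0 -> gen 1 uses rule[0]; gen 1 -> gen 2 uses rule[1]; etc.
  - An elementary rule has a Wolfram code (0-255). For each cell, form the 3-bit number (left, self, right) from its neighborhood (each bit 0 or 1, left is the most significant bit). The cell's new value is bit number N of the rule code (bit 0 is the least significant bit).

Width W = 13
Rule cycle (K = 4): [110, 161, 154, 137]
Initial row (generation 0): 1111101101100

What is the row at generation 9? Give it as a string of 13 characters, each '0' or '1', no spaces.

Answer: 0000011000000

Derivation:
Gen 0: 1111101101100
Gen 1 (rule 110): 1000111111100
Gen 2 (rule 161): 0010011111001
Gen 3 (rule 154): 0101111110110
Gen 4 (rule 137): 0001111100100
Gen 5 (rule 110): 0011000101100
Gen 6 (rule 161): 1000010010001
Gen 7 (rule 154): 0100101101010
Gen 8 (rule 137): 0000001000000
Gen 9 (rule 110): 0000011000000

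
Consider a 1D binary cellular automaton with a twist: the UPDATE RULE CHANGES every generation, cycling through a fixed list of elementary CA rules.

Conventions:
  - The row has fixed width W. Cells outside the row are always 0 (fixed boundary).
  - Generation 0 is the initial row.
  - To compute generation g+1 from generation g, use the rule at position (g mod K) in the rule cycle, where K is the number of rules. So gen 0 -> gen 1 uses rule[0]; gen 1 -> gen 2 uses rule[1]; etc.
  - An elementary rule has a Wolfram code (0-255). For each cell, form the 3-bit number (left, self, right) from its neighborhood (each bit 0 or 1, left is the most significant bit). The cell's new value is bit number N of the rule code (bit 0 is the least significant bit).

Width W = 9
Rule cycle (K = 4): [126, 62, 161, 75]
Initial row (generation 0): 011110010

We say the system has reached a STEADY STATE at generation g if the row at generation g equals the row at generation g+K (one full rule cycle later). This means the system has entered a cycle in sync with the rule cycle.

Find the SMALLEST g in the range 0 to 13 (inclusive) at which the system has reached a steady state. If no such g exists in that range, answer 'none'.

Gen 0: 011110010
Gen 1 (rule 126): 110011111
Gen 2 (rule 62): 101110000
Gen 3 (rule 161): 010100111
Gen 4 (rule 75): 100001101
Gen 5 (rule 126): 110011111
Gen 6 (rule 62): 101110000
Gen 7 (rule 161): 010100111
Gen 8 (rule 75): 100001101
Gen 9 (rule 126): 110011111
Gen 10 (rule 62): 101110000
Gen 11 (rule 161): 010100111
Gen 12 (rule 75): 100001101
Gen 13 (rule 126): 110011111
Gen 14 (rule 62): 101110000
Gen 15 (rule 161): 010100111
Gen 16 (rule 75): 100001101
Gen 17 (rule 126): 110011111

Answer: 1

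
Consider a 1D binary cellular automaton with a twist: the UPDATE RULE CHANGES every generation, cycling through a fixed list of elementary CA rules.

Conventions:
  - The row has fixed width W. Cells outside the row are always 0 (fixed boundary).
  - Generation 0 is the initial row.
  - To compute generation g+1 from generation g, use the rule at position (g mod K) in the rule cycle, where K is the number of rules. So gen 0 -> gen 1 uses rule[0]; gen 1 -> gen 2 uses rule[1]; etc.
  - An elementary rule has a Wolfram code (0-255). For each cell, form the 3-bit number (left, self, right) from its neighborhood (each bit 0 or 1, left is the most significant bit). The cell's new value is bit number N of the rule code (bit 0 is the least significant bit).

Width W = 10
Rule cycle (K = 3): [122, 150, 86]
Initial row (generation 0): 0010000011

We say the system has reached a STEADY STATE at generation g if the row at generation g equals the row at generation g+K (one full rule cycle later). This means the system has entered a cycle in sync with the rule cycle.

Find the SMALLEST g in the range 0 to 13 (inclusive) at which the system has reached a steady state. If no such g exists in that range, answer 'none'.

Answer: none

Derivation:
Gen 0: 0010000011
Gen 1 (rule 122): 0101000111
Gen 2 (rule 150): 1101101010
Gen 3 (rule 86): 0100101011
Gen 4 (rule 122): 1011010111
Gen 5 (rule 150): 1000010010
Gen 6 (rule 86): 1100111111
Gen 7 (rule 122): 1111100001
Gen 8 (rule 150): 0111010011
Gen 9 (rule 86): 1001011101
Gen 10 (rule 122): 0110110110
Gen 11 (rule 150): 1000000001
Gen 12 (rule 86): 1100000011
Gen 13 (rule 122): 1110000111
Gen 14 (rule 150): 0101001010
Gen 15 (rule 86): 1101111011
Gen 16 (rule 122): 1111001111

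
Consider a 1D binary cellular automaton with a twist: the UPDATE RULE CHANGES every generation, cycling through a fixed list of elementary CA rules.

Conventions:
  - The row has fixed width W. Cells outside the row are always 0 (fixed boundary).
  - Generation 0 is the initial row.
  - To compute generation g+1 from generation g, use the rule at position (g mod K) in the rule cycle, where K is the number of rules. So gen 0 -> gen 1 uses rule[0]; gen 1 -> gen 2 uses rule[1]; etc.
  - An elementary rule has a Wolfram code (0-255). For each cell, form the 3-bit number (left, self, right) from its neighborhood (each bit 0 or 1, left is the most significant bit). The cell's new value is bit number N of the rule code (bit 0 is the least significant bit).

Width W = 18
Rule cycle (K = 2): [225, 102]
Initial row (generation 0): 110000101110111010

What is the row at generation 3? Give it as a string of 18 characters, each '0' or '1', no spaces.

Gen 0: 110000101110111010
Gen 1 (rule 225): 010110010111011100
Gen 2 (rule 102): 111010111001100100
Gen 3 (rule 225): 011101011000100001

Answer: 011101011000100001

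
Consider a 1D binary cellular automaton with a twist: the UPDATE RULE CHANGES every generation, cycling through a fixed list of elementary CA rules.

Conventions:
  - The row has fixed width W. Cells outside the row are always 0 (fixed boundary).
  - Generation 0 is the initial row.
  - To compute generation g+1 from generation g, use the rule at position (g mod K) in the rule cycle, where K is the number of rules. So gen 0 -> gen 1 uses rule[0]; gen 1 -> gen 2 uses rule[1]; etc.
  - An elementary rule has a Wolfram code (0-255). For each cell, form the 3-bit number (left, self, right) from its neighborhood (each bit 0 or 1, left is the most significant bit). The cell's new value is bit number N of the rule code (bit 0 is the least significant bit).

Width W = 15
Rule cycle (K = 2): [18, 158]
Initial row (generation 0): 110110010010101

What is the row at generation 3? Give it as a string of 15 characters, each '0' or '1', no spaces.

Answer: 000100110001000

Derivation:
Gen 0: 110110010010101
Gen 1 (rule 18): 000001101100000
Gen 2 (rule 158): 000011001010000
Gen 3 (rule 18): 000100110001000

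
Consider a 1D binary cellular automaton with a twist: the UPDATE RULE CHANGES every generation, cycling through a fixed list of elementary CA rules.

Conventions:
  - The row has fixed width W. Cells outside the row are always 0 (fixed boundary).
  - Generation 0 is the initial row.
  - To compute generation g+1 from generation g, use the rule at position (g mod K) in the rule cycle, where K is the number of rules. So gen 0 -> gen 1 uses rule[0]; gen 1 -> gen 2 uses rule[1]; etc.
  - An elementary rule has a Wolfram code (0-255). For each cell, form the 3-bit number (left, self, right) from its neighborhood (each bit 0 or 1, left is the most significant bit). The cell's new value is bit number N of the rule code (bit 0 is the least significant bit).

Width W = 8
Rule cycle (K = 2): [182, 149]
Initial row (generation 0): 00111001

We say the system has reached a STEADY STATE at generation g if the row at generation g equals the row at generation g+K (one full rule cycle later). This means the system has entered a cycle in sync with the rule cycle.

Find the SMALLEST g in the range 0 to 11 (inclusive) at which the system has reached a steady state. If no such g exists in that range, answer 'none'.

Answer: none

Derivation:
Gen 0: 00111001
Gen 1 (rule 182): 01010111
Gen 2 (rule 149): 01010010
Gen 3 (rule 182): 11111111
Gen 4 (rule 149): 01111110
Gen 5 (rule 182): 10111101
Gen 6 (rule 149): 10011001
Gen 7 (rule 182): 11100111
Gen 8 (rule 149): 01010010
Gen 9 (rule 182): 11111111
Gen 10 (rule 149): 01111110
Gen 11 (rule 182): 10111101
Gen 12 (rule 149): 10011001
Gen 13 (rule 182): 11100111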